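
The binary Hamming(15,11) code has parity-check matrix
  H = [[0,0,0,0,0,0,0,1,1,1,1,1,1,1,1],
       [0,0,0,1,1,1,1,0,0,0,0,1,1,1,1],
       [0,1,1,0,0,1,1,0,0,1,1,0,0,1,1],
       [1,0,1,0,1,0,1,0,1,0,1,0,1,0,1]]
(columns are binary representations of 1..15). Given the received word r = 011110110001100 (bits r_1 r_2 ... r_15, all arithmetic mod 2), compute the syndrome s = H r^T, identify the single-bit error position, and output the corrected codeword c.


s = (1, 1, 1, 0)^T, error position = 14, corrected codeword c = 011110110001110

Compute s = H r^T mod 2 one row at a time:
  s_1 = 1 + 0 + 0 + 0 + 1 + 1 + 0 + 0 = 3 ≡ 1 (mod 2).
  s_2 = 1 + 1 + 0 + 1 + 1 + 1 + 0 + 0 = 5 ≡ 1 (mod 2).
  s_3 = 1 + 1 + 0 + 1 + 0 + 0 + 0 + 0 = 3 ≡ 1 (mod 2).
  s_4 = 0 + 1 + 1 + 1 + 0 + 0 + 1 + 0 = 4 ≡ 0 (mod 2).
s = (1, 1, 1, 0)^T — this equals column 14 of H (binary 1110), so error is at position 14.
Correct: flip bit 14 of r = 011110110001100 to get c = 011110110001110.


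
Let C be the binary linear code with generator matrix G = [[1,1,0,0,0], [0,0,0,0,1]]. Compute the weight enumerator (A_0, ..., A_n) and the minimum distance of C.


Weight distribution: A_0 = 1, A_1 = 1, A_2 = 1, A_3 = 1. Minimum distance d = 1.

Enumerate all 2^2 = 4 messages m ∈ F_2^2.
For each, compute codeword c = mG in F_2^5, then tally its weight.
  m = 00 → c = 00000, weight = 0.
  m = 10 → c = 11000, weight = 2.
  m = 01 → c = 00001, weight = 1.
  m = 11 → c = 11001, weight = 3.
Tally weights:
  weight 0: 1 codewords.
  weight 1: 1 codewords.
  weight 2: 1 codewords.
  weight 3: 1 codewords.
Minimum distance d = smallest w > 0 with A_w > 0 = 1.
Sanity: Σ A_w = 4 = 2^2 = 4 ✓.


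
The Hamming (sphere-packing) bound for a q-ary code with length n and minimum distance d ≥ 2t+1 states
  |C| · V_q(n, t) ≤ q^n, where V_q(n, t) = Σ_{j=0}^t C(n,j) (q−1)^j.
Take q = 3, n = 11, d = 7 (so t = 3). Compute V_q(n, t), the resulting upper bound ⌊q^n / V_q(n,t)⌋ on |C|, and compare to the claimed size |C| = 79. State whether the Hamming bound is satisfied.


V_q(n, t) = 1563, q^n = 177147, Hamming bound = 113, |C| = 79 ≤ bound (satisfied).

Step 1: Compute V_q(n, t) = Σ_{j=0}^3 C(n, j) (q−1)^j.
  j = 0: C(11,0)·(2)^0 = 1·1 = 1.
  j = 1: C(11,1)·(2)^1 = 11·2 = 22.
  j = 2: C(11,2)·(2)^2 = 55·4 = 220.
  j = 3: C(11,3)·(2)^3 = 165·8 = 1320.
  V_q(n, t) = 1 + 22 + 220 + 1320 = 1563.
Step 2: q^n = 3^11 = 177147.
Step 3: Hamming bound ⌊q^n / V_q(n,t)⌋ = ⌊177147/1563⌋ = 113.
Step 4: Compare |C| = 79 to 113: satisfied.
The claimed |C| lies below the Hamming bound.


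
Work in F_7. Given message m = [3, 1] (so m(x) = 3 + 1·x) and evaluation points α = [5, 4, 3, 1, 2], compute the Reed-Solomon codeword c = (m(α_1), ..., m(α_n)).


c = [1, 0, 6, 4, 5]

Message polynomial: m(x) = 3 + 1·x (mod 7).
For each evaluation point α_i, compute m(α_i) mod 7:
  α_1 = 5: Horner steps 1 → 1, so m(5) = 1.
  α_2 = 4: Horner steps 1 → 0, so m(4) = 0.
  α_3 = 3: Horner steps 1 → 6, so m(3) = 6.
  α_4 = 1: Horner steps 1 → 4, so m(1) = 4.
  α_5 = 2: Horner steps 1 → 5, so m(2) = 5.
Codeword c = [1, 0, 6, 4, 5] ∈ F_7^5.


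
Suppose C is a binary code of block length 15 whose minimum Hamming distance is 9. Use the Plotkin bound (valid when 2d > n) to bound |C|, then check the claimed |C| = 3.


Plotkin bound M ≤ 6; given |C| = 3 ≤ bound (satisfied).

Check applicability: 2d = 18, n = 15.
2d − n = 3 > 0, so Plotkin applies.
Compute d/(2d−n) = 9/3 ≈ 3.0000.
⌊d/(2d−n)⌋ = 3.
Plotkin bound: M ≤ 2·3 = 6.
Given |C| = 3, check: satisfied.
This |C| is below the Plotkin bound.


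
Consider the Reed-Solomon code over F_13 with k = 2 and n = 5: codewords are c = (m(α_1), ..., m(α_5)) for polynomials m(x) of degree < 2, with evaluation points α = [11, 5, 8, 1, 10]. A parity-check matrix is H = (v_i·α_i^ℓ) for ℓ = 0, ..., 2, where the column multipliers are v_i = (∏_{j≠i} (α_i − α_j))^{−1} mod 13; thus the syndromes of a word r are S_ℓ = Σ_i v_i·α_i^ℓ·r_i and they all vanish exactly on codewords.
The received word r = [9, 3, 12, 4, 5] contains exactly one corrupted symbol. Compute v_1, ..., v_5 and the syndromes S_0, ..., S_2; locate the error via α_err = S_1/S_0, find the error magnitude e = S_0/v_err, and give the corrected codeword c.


S = (6, 1, 11), error at position 1, error magnitude e = 1, c = [8, 3, 12, 4, 5].

Step 1: column multipliers v_i = (∏_{j≠i}(α_i − α_j))^{−1} mod 13.
  i = 1 (α = 11): (11−5)(11−8)(11−1)(11−10) = 6·3·10·1 = 180 ≡ 11, so v_1 = 11^{−1} = 6 (mod 13).
  i = 2 (α = 5): (5−11)(5−8)(5−1)(5−10) = (−6)·(−3)·4·(−5) = −360 ≡ 4, so v_2 = 4^{−1} = 10 (mod 13).
  i = 3 (α = 8): (8−11)(8−5)(8−1)(8−10) = (−3)·3·7·(−2) = 126 ≡ 9, so v_3 = 9^{−1} = 3 (mod 13).
  i = 4 (α = 1): (1−11)(1−5)(1−8)(1−10) = (−10)·(−4)·(−7)·(−9) = 2520 ≡ 11, so v_4 = 11^{−1} = 6 (mod 13).
  i = 5 (α = 10): (10−11)(10−5)(10−8)(10−1) = (−1)·5·2·9 = −90 ≡ 1, so v_5 = 1^{−1} = 1 (mod 13).
  v = [6, 10, 3, 6, 1].
Step 2: syndromes of r = [9, 3, 12, 4, 5] (all sums mod 13).
  S_0 = Σ v_i r_i = 6·9 + 10·3 + 3·12 + 6·4 + 1·5 = 149 ≡ 6.
  S_1 = Σ v_i α_i r_i = 6·11·9 + 10·5·3 + 3·8·12 + 6·1·4 + 1·10·5 = 1106 ≡ 1.
  α_i^2 mod 13 = [4, 12, 12, 1, 9].
  S_2 = Σ v_i α_i^2 r_i = 6·4·9 + 10·12·3 + 3·12·12 + 6·1·4 + 1·9·5 = 1077 ≡ 11.
  S = (6, 1, 11) ≠ 0, so r is not a codeword (an error is present).
Step 3: locate the error. For a single error e at position i, S_ℓ = v_i·e·α_i^ℓ, so α_err = S_1/S_0.
  S_0^{−1} = 6^{−1} = 11 (mod 13), so α_err = 1·11 = 11 ≡ 11 = α_1. Error position i = 1.
  Consistency check: S_2/S_1 = 11·1 = 11 ≡ 11 = α_err ✓ (single-error assumption holds).
Step 4: error magnitude e = S_0/v_1 = S_0·∏_{j≠1}(α_1 − α_j) = 6·11 = 66 ≡ 1 (mod 13).
Step 5: correct position 1: c_1 = r_1 − e = 9 − 1 ≡ 8 (mod 13). Hence c = [8, 3, 12, 4, 5].
  Check: interpolating c through the α_i gives m(x) = 1 + 3·x (degree < 2) with m(α_i) = c_i for every i, so c is indeed a codeword.


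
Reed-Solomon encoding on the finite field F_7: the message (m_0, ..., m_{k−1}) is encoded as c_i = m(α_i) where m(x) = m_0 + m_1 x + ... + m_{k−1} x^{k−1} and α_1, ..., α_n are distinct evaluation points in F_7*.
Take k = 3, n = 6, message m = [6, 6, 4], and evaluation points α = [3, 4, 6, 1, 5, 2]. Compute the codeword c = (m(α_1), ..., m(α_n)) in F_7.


c = [4, 3, 4, 2, 3, 6]

Message polynomial: m(x) = 6 + 6·x + 4·x^2 (mod 7).
For each evaluation point α_i, compute m(α_i) mod 7:
  α_1 = 3: Horner steps 4 → 4 → 4, so m(3) = 4.
  α_2 = 4: Horner steps 4 → 1 → 3, so m(4) = 3.
  α_3 = 6: Horner steps 4 → 2 → 4, so m(6) = 4.
  α_4 = 1: Horner steps 4 → 3 → 2, so m(1) = 2.
  α_5 = 5: Horner steps 4 → 5 → 3, so m(5) = 3.
  α_6 = 2: Horner steps 4 → 0 → 6, so m(2) = 6.
Codeword c = [4, 3, 4, 2, 3, 6] ∈ F_7^6.


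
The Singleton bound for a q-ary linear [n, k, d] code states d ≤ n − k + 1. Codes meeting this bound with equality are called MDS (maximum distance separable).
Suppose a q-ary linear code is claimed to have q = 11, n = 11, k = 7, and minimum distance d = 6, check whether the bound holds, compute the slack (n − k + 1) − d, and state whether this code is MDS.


Singleton RHS = n − k + 1 = 5, slack = -1, bound violated (no such code; not MDS).

Singleton bound: d ≤ n − k + 1.
Here n = 11, k = 7, so n − k + 1 = 5.
Given d = 6, check d ≤ 5: NO.
Slack = (n − k + 1) − d = -1.
The slack is negative: d = 6 exceeds n − k + 1 = 5 by 1, so the Singleton bound is violated and no linear [11, 7, 6]_11 code can exist. In particular it is not MDS (MDS requires d = n − k + 1 exactly).
Description: the claimed parameters are [11, 7, 6]_11; such a code would be impossible (violates the Singleton bound).


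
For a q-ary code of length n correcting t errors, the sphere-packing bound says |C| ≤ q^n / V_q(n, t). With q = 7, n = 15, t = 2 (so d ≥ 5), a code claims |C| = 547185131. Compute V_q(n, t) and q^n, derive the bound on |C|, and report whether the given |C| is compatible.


V_q(n, t) = 3871, q^n = 4747561509943, Hamming bound = 1226443169, |C| = 547185131 ≤ bound (satisfied).

Step 1: Compute V_q(n, t) = Σ_{j=0}^2 C(n, j) (q−1)^j.
  j = 0: C(15,0)·(6)^0 = 1·1 = 1.
  j = 1: C(15,1)·(6)^1 = 15·6 = 90.
  j = 2: C(15,2)·(6)^2 = 105·36 = 3780.
  V_q(n, t) = 1 + 90 + 3780 = 3871.
Step 2: q^n = 7^15 = 4747561509943.
Step 3: Hamming bound ⌊q^n / V_q(n,t)⌋ = ⌊4747561509943/3871⌋ = 1226443169.
Step 4: Compare |C| = 547185131 to 1226443169: satisfied.
The claimed |C| lies below the Hamming bound.


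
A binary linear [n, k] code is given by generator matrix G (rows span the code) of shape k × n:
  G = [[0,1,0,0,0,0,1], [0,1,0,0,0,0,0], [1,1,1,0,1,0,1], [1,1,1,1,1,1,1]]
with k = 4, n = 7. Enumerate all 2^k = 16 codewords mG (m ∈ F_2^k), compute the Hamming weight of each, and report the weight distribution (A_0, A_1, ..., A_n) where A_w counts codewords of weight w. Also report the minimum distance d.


Weight distribution: A_0 = 1, A_1 = 2, A_2 = 2, A_3 = 3, A_4 = 3, A_5 = 2, A_6 = 2, A_7 = 1. Minimum distance d = 1.

Enumerate all 2^4 = 16 messages m ∈ F_2^4.
For each, compute codeword c = mG in F_2^7, then tally its weight.
  m = 0000 → c = 0000000, weight = 0.
  m = 1000 → c = 0100001, weight = 2.
  m = 0100 → c = 0100000, weight = 1.
  m = 1100 → c = 0000001, weight = 1.
  m = 0010 → c = 1110101, weight = 5.
  m = 1010 → c = 1010100, weight = 3.
  m = 0110 → c = 1010101, weight = 4.
  m = 1110 → c = 1110100, weight = 4.
  m = 0001 → c = 1111111, weight = 7.
  m = 1001 → c = 1011110, weight = 5.
  m = 0101 → c = 1011111, weight = 6.
  m = 1101 → c = 1111110, weight = 6.
  m = 0011 → c = 0001010, weight = 2.
  m = 1011 → c = 0101011, weight = 4.
  m = 0111 → c = 0101010, weight = 3.
  m = 1111 → c = 0001011, weight = 3.
Tally weights:
  weight 0: 1 codewords.
  weight 1: 2 codewords.
  weight 2: 2 codewords.
  weight 3: 3 codewords.
  weight 4: 3 codewords.
  weight 5: 2 codewords.
  weight 6: 2 codewords.
  weight 7: 1 codewords.
Minimum distance d = smallest w > 0 with A_w > 0 = 1.
Sanity: Σ A_w = 16 = 2^4 = 16 ✓.


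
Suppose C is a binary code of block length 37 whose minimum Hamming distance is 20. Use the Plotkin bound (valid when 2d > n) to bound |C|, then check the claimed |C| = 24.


Plotkin bound M ≤ 12; given |C| = 24 > bound (violated).

Check applicability: 2d = 40, n = 37.
2d − n = 3 > 0, so Plotkin applies.
Compute d/(2d−n) = 20/3 ≈ 6.6667.
⌊d/(2d−n)⌋ = 6.
Plotkin bound: M ≤ 2·6 = 12.
Given |C| = 24, check: VIOLATED.
This |C| is above the Plotkin bound, so no binary code with n = 37, d = 20 and 24 codewords exists.


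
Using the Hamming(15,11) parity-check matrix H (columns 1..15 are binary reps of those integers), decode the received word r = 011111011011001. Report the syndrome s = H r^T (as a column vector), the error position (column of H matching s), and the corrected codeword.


s = (1, 1, 1, 1)^T, error position = 15, corrected codeword c = 011111011011000

Compute s = H r^T mod 2 one row at a time:
  s_1 = 1 + 1 + 0 + 1 + 1 + 0 + 0 + 1 = 5 ≡ 1 (mod 2).
  s_2 = 1 + 1 + 1 + 0 + 1 + 0 + 0 + 1 = 5 ≡ 1 (mod 2).
  s_3 = 1 + 1 + 1 + 0 + 0 + 1 + 0 + 1 = 5 ≡ 1 (mod 2).
  s_4 = 0 + 1 + 1 + 0 + 1 + 1 + 0 + 1 = 5 ≡ 1 (mod 2).
s = (1, 1, 1, 1)^T — this equals column 15 of H (binary 1111), so error is at position 15.
Correct: flip bit 15 of r = 011111011011001 to get c = 011111011011000.


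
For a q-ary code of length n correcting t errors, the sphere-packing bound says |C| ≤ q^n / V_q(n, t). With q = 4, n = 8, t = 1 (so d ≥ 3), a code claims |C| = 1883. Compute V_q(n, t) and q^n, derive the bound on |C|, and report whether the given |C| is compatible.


V_q(n, t) = 25, q^n = 65536, Hamming bound = 2621, |C| = 1883 ≤ bound (satisfied).

Step 1: Compute V_q(n, t) = Σ_{j=0}^1 C(n, j) (q−1)^j.
  j = 0: C(8,0)·(3)^0 = 1·1 = 1.
  j = 1: C(8,1)·(3)^1 = 8·3 = 24.
  V_q(n, t) = 1 + 24 = 25.
Step 2: q^n = 4^8 = 65536.
Step 3: Hamming bound ⌊q^n / V_q(n,t)⌋ = ⌊65536/25⌋ = 2621.
Step 4: Compare |C| = 1883 to 2621: satisfied.
The claimed |C| lies below the Hamming bound.


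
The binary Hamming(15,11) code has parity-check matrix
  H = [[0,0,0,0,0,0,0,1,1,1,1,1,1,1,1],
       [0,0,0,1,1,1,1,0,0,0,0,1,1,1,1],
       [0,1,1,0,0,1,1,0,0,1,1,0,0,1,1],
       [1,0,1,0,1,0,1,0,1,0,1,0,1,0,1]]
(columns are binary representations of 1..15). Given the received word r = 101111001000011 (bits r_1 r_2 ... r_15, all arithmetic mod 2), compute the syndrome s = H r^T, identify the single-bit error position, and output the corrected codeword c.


s = (1, 1, 0, 1)^T, error position = 13, corrected codeword c = 101111001000111

Compute s = H r^T mod 2 one row at a time:
  s_1 = 0 + 1 + 0 + 0 + 0 + 0 + 1 + 1 = 3 ≡ 1 (mod 2).
  s_2 = 1 + 1 + 1 + 0 + 0 + 0 + 1 + 1 = 5 ≡ 1 (mod 2).
  s_3 = 0 + 1 + 1 + 0 + 0 + 0 + 1 + 1 = 4 ≡ 0 (mod 2).
  s_4 = 1 + 1 + 1 + 0 + 1 + 0 + 0 + 1 = 5 ≡ 1 (mod 2).
s = (1, 1, 0, 1)^T — this equals column 13 of H (binary 1101), so error is at position 13.
Correct: flip bit 13 of r = 101111001000011 to get c = 101111001000111.


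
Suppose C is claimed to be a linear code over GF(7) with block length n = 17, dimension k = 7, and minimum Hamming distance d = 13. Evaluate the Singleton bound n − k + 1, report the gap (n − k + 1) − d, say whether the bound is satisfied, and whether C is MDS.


Singleton RHS = n − k + 1 = 11, slack = -2, bound violated (no such code; not MDS).

Singleton bound: d ≤ n − k + 1.
Here n = 17, k = 7, so n − k + 1 = 11.
Given d = 13, check d ≤ 11: NO.
Slack = (n − k + 1) − d = -2.
The slack is negative: d = 13 exceeds n − k + 1 = 11 by 2, so the Singleton bound is violated and no linear [17, 7, 13]_7 code can exist. In particular it is not MDS (MDS requires d = n − k + 1 exactly).
Description: the claimed parameters are [17, 7, 13]_7; such a code would be impossible (violates the Singleton bound).


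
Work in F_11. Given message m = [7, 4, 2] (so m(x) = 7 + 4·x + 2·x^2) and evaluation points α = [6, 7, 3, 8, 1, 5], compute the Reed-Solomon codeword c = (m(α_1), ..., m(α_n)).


c = [4, 1, 4, 2, 2, 0]

Message polynomial: m(x) = 7 + 4·x + 2·x^2 (mod 11).
For each evaluation point α_i, compute m(α_i) mod 11:
  α_1 = 6: Horner steps 2 → 5 → 4, so m(6) = 4.
  α_2 = 7: Horner steps 2 → 7 → 1, so m(7) = 1.
  α_3 = 3: Horner steps 2 → 10 → 4, so m(3) = 4.
  α_4 = 8: Horner steps 2 → 9 → 2, so m(8) = 2.
  α_5 = 1: Horner steps 2 → 6 → 2, so m(1) = 2.
  α_6 = 5: Horner steps 2 → 3 → 0, so m(5) = 0.
Codeword c = [4, 1, 4, 2, 2, 0] ∈ F_11^6.


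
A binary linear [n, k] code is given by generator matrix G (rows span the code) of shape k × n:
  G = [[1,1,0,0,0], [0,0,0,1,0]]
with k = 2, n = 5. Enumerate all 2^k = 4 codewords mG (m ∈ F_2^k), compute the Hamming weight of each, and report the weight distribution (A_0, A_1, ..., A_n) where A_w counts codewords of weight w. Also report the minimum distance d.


Weight distribution: A_0 = 1, A_1 = 1, A_2 = 1, A_3 = 1. Minimum distance d = 1.

Enumerate all 2^2 = 4 messages m ∈ F_2^2.
For each, compute codeword c = mG in F_2^5, then tally its weight.
  m = 00 → c = 00000, weight = 0.
  m = 10 → c = 11000, weight = 2.
  m = 01 → c = 00010, weight = 1.
  m = 11 → c = 11010, weight = 3.
Tally weights:
  weight 0: 1 codewords.
  weight 1: 1 codewords.
  weight 2: 1 codewords.
  weight 3: 1 codewords.
Minimum distance d = smallest w > 0 with A_w > 0 = 1.
Sanity: Σ A_w = 4 = 2^2 = 4 ✓.


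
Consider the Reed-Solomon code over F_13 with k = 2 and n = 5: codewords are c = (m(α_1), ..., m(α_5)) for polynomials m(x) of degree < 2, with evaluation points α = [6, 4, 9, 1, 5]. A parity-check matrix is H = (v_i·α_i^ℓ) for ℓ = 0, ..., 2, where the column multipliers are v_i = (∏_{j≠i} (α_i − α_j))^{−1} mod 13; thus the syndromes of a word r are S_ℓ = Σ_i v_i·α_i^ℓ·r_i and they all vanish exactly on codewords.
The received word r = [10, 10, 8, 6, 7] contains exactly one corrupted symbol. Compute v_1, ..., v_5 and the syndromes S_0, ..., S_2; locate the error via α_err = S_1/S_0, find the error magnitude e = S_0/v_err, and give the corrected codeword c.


S = (5, 4, 11), error at position 1, error magnitude e = 6, c = [4, 10, 8, 6, 7].

Step 1: column multipliers v_i = (∏_{j≠i}(α_i − α_j))^{−1} mod 13.
  i = 1 (α = 6): (6−4)(6−9)(6−1)(6−5) = 2·(−3)·5·1 = −30 ≡ 9, so v_1 = 9^{−1} = 3 (mod 13).
  i = 2 (α = 4): (4−6)(4−9)(4−1)(4−5) = (−2)·(−5)·3·(−1) = −30 ≡ 9, so v_2 = 9^{−1} = 3 (mod 13).
  i = 3 (α = 9): (9−6)(9−4)(9−1)(9−5) = 3·5·8·4 = 480 ≡ 12, so v_3 = 12^{−1} = 12 (mod 13).
  i = 4 (α = 1): (1−6)(1−4)(1−9)(1−5) = (−5)·(−3)·(−8)·(−4) = 480 ≡ 12, so v_4 = 12^{−1} = 12 (mod 13).
  i = 5 (α = 5): (5−6)(5−4)(5−9)(5−1) = (−1)·1·(−4)·4 = 16 ≡ 3, so v_5 = 3^{−1} = 9 (mod 13).
  v = [3, 3, 12, 12, 9].
Step 2: syndromes of r = [10, 10, 8, 6, 7] (all sums mod 13).
  S_0 = Σ v_i r_i = 3·10 + 3·10 + 12·8 + 12·6 + 9·7 = 291 ≡ 5.
  S_1 = Σ v_i α_i r_i = 3·6·10 + 3·4·10 + 12·9·8 + 12·1·6 + 9·5·7 = 1551 ≡ 4.
  α_i^2 mod 13 = [10, 3, 3, 1, 12].
  S_2 = Σ v_i α_i^2 r_i = 3·10·10 + 3·3·10 + 12·3·8 + 12·1·6 + 9·12·7 = 1506 ≡ 11.
  S = (5, 4, 11) ≠ 0, so r is not a codeword (an error is present).
Step 3: locate the error. For a single error e at position i, S_ℓ = v_i·e·α_i^ℓ, so α_err = S_1/S_0.
  S_0^{−1} = 5^{−1} = 8 (mod 13), so α_err = 4·8 = 32 ≡ 6 = α_1. Error position i = 1.
  Consistency check: S_2/S_1 = 11·10 = 110 ≡ 6 = α_err ✓ (single-error assumption holds).
Step 4: error magnitude e = S_0/v_1 = S_0·∏_{j≠1}(α_1 − α_j) = 5·9 = 45 ≡ 6 (mod 13).
Step 5: correct position 1: c_1 = r_1 − e = 10 − 6 ≡ 4 (mod 13). Hence c = [4, 10, 8, 6, 7].
  Check: interpolating c through the α_i gives m(x) = 9 + 10·x (degree < 2) with m(α_i) = c_i for every i, so c is indeed a codeword.


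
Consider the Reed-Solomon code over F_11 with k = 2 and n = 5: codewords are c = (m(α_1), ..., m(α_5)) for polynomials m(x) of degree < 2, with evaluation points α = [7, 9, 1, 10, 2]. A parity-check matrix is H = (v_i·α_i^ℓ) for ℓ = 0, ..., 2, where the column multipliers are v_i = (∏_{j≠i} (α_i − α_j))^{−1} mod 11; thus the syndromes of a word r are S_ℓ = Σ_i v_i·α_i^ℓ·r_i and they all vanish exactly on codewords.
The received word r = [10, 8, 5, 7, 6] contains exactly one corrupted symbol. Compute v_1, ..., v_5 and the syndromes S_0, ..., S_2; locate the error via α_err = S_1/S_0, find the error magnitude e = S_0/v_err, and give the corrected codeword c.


S = (4, 8, 5), error at position 5, error magnitude e = 2, c = [10, 8, 5, 7, 4].

Step 1: column multipliers v_i = (∏_{j≠i}(α_i − α_j))^{−1} mod 11.
  i = 1 (α = 7): (7−9)(7−1)(7−10)(7−2) = (−2)·6·(−3)·5 = 180 ≡ 4, so v_1 = 4^{−1} = 3 (mod 11).
  i = 2 (α = 9): (9−7)(9−1)(9−10)(9−2) = 2·8·(−1)·7 = −112 ≡ 9, so v_2 = 9^{−1} = 5 (mod 11).
  i = 3 (α = 1): (1−7)(1−9)(1−10)(1−2) = (−6)·(−8)·(−9)·(−1) = 432 ≡ 3, so v_3 = 3^{−1} = 4 (mod 11).
  i = 4 (α = 10): (10−7)(10−9)(10−1)(10−2) = 3·1·9·8 = 216 ≡ 7, so v_4 = 7^{−1} = 8 (mod 11).
  i = 5 (α = 2): (2−7)(2−9)(2−1)(2−10) = (−5)·(−7)·1·(−8) = −280 ≡ 6, so v_5 = 6^{−1} = 2 (mod 11).
  v = [3, 5, 4, 8, 2].
Step 2: syndromes of r = [10, 8, 5, 7, 6] (all sums mod 11).
  S_0 = Σ v_i r_i = 3·10 + 5·8 + 4·5 + 8·7 + 2·6 = 158 ≡ 4.
  S_1 = Σ v_i α_i r_i = 3·7·10 + 5·9·8 + 4·1·5 + 8·10·7 + 2·2·6 = 1174 ≡ 8.
  α_i^2 mod 11 = [5, 4, 1, 1, 4].
  S_2 = Σ v_i α_i^2 r_i = 3·5·10 + 5·4·8 + 4·1·5 + 8·1·7 + 2·4·6 = 434 ≡ 5.
  S = (4, 8, 5) ≠ 0, so r is not a codeword (an error is present).
Step 3: locate the error. For a single error e at position i, S_ℓ = v_i·e·α_i^ℓ, so α_err = S_1/S_0.
  S_0^{−1} = 4^{−1} = 3 (mod 11), so α_err = 8·3 = 24 ≡ 2 = α_5. Error position i = 5.
  Consistency check: S_2/S_1 = 5·7 = 35 ≡ 2 = α_err ✓ (single-error assumption holds).
Step 4: error magnitude e = S_0/v_5 = S_0·∏_{j≠5}(α_5 − α_j) = 4·6 = 24 ≡ 2 (mod 11).
Step 5: correct position 5: c_5 = r_5 − e = 6 − 2 ≡ 4 (mod 11). Hence c = [10, 8, 5, 7, 4].
  Check: interpolating c through the α_i gives m(x) = 6 + 10·x (degree < 2) with m(α_i) = c_i for every i, so c is indeed a codeword.


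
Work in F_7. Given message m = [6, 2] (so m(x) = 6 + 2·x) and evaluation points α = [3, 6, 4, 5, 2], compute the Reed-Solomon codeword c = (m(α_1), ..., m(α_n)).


c = [5, 4, 0, 2, 3]

Message polynomial: m(x) = 6 + 2·x (mod 7).
For each evaluation point α_i, compute m(α_i) mod 7:
  α_1 = 3: Horner steps 2 → 5, so m(3) = 5.
  α_2 = 6: Horner steps 2 → 4, so m(6) = 4.
  α_3 = 4: Horner steps 2 → 0, so m(4) = 0.
  α_4 = 5: Horner steps 2 → 2, so m(5) = 2.
  α_5 = 2: Horner steps 2 → 3, so m(2) = 3.
Codeword c = [5, 4, 0, 2, 3] ∈ F_7^5.


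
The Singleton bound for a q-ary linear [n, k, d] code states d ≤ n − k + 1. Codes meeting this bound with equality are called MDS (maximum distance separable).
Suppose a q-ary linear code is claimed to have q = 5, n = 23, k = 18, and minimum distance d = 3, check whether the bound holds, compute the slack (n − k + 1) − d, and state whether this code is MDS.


Singleton RHS = n − k + 1 = 6, slack = 3, bound satisfied, not MDS.

Singleton bound: d ≤ n − k + 1.
Here n = 23, k = 18, so n − k + 1 = 6.
Given d = 3, check d ≤ 6: YES.
Slack = (n − k + 1) − d = 3.
The code is NOT MDS (slack = 3 > 0).
Description: the claimed parameters are [23, 18, 3]_5; such a code would be non-MDS.


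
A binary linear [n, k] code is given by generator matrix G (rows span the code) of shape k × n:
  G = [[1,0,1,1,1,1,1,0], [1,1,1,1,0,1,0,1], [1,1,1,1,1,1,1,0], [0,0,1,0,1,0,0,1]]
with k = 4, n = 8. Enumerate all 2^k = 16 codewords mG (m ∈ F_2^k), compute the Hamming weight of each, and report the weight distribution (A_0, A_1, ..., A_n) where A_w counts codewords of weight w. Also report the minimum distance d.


Weight distribution: A_0 = 1, A_1 = 1, A_2 = 1, A_3 = 3, A_4 = 3, A_5 = 3, A_6 = 3, A_7 = 1. Minimum distance d = 1.

Enumerate all 2^4 = 16 messages m ∈ F_2^4.
For each, compute codeword c = mG in F_2^8, then tally its weight.
  m = 0000 → c = 00000000, weight = 0.
  m = 1000 → c = 10111110, weight = 6.
  m = 0100 → c = 11110101, weight = 6.
  m = 1100 → c = 01001011, weight = 4.
  m = 0010 → c = 11111110, weight = 7.
  m = 1010 → c = 01000000, weight = 1.
  m = 0110 → c = 00001011, weight = 3.
  m = 1110 → c = 10110101, weight = 5.
  m = 0001 → c = 00101001, weight = 3.
  m = 1001 → c = 10010111, weight = 5.
  m = 0101 → c = 11011100, weight = 5.
  m = 1101 → c = 01100010, weight = 3.
  m = 0011 → c = 11010111, weight = 6.
  m = 1011 → c = 01101001, weight = 4.
  m = 0111 → c = 00100010, weight = 2.
  m = 1111 → c = 10011100, weight = 4.
Tally weights:
  weight 0: 1 codewords.
  weight 1: 1 codewords.
  weight 2: 1 codewords.
  weight 3: 3 codewords.
  weight 4: 3 codewords.
  weight 5: 3 codewords.
  weight 6: 3 codewords.
  weight 7: 1 codewords.
Minimum distance d = smallest w > 0 with A_w > 0 = 1.
Sanity: Σ A_w = 16 = 2^4 = 16 ✓.


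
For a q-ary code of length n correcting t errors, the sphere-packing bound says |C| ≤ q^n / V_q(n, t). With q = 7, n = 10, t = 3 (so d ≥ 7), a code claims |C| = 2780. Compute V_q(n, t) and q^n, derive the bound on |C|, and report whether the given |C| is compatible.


V_q(n, t) = 27601, q^n = 282475249, Hamming bound = 10234, |C| = 2780 ≤ bound (satisfied).

Step 1: Compute V_q(n, t) = Σ_{j=0}^3 C(n, j) (q−1)^j.
  j = 0: C(10,0)·(6)^0 = 1·1 = 1.
  j = 1: C(10,1)·(6)^1 = 10·6 = 60.
  j = 2: C(10,2)·(6)^2 = 45·36 = 1620.
  j = 3: C(10,3)·(6)^3 = 120·216 = 25920.
  V_q(n, t) = 1 + 60 + 1620 + 25920 = 27601.
Step 2: q^n = 7^10 = 282475249.
Step 3: Hamming bound ⌊q^n / V_q(n,t)⌋ = ⌊282475249/27601⌋ = 10234.
Step 4: Compare |C| = 2780 to 10234: satisfied.
The claimed |C| lies below the Hamming bound.


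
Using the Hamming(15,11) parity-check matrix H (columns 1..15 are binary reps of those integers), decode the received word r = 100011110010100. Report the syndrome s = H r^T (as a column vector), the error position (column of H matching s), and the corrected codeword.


s = (1, 0, 1, 1)^T, error position = 11, corrected codeword c = 100011110000100

Compute s = H r^T mod 2 one row at a time:
  s_1 = 1 + 0 + 0 + 1 + 0 + 1 + 0 + 0 = 3 ≡ 1 (mod 2).
  s_2 = 0 + 1 + 1 + 1 + 0 + 1 + 0 + 0 = 4 ≡ 0 (mod 2).
  s_3 = 0 + 0 + 1 + 1 + 0 + 1 + 0 + 0 = 3 ≡ 1 (mod 2).
  s_4 = 1 + 0 + 1 + 1 + 0 + 1 + 1 + 0 = 5 ≡ 1 (mod 2).
s = (1, 0, 1, 1)^T — this equals column 11 of H (binary 1011), so error is at position 11.
Correct: flip bit 11 of r = 100011110010100 to get c = 100011110000100.


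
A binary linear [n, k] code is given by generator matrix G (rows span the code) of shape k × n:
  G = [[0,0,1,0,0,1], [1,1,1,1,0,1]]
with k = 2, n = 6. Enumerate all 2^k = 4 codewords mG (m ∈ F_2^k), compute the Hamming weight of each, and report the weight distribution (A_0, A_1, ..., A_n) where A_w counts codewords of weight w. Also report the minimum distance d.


Weight distribution: A_0 = 1, A_2 = 1, A_3 = 1, A_5 = 1. Minimum distance d = 2.

Enumerate all 2^2 = 4 messages m ∈ F_2^2.
For each, compute codeword c = mG in F_2^6, then tally its weight.
  m = 00 → c = 000000, weight = 0.
  m = 10 → c = 001001, weight = 2.
  m = 01 → c = 111101, weight = 5.
  m = 11 → c = 110100, weight = 3.
Tally weights:
  weight 0: 1 codewords.
  weight 2: 1 codewords.
  weight 3: 1 codewords.
  weight 5: 1 codewords.
Minimum distance d = smallest w > 0 with A_w > 0 = 2.
Sanity: Σ A_w = 4 = 2^2 = 4 ✓.


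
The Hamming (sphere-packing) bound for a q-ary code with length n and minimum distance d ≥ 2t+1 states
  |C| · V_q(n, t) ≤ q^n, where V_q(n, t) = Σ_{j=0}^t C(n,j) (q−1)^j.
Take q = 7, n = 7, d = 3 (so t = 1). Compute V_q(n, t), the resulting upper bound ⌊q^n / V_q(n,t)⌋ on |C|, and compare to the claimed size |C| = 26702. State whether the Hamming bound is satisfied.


V_q(n, t) = 43, q^n = 823543, Hamming bound = 19152, |C| = 26702 > bound (violated).

Step 1: Compute V_q(n, t) = Σ_{j=0}^1 C(n, j) (q−1)^j.
  j = 0: C(7,0)·(6)^0 = 1·1 = 1.
  j = 1: C(7,1)·(6)^1 = 7·6 = 42.
  V_q(n, t) = 1 + 42 = 43.
Step 2: q^n = 7^7 = 823543.
Step 3: Hamming bound ⌊q^n / V_q(n,t)⌋ = ⌊823543/43⌋ = 19152.
Step 4: Compare |C| = 26702 to 19152: violated.
The claimed |C| lies above the Hamming bound, so no 7-ary code of length 7 with d ≥ 3 can have 26702 codewords.


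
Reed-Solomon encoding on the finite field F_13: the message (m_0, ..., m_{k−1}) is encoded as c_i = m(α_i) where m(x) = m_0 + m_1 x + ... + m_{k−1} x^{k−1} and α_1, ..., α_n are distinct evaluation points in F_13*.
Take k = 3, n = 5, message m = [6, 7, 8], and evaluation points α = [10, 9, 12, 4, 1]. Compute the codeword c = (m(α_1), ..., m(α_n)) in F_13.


c = [5, 2, 7, 6, 8]

Message polynomial: m(x) = 6 + 7·x + 8·x^2 (mod 13).
For each evaluation point α_i, compute m(α_i) mod 13:
  α_1 = 10: Horner steps 8 → 9 → 5, so m(10) = 5.
  α_2 = 9: Horner steps 8 → 1 → 2, so m(9) = 2.
  α_3 = 12: Horner steps 8 → 12 → 7, so m(12) = 7.
  α_4 = 4: Horner steps 8 → 0 → 6, so m(4) = 6.
  α_5 = 1: Horner steps 8 → 2 → 8, so m(1) = 8.
Codeword c = [5, 2, 7, 6, 8] ∈ F_13^5.


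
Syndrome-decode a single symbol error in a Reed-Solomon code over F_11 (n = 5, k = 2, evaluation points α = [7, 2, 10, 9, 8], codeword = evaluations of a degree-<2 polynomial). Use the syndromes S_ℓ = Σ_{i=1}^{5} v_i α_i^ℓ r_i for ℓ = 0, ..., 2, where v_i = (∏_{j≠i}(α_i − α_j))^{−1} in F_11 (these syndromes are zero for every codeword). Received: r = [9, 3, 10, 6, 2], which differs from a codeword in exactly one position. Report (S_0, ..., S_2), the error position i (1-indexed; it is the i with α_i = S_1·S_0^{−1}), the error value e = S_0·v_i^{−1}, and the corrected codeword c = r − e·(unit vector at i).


S = (10, 9, 7), error at position 2, error magnitude e = 3, c = [9, 0, 10, 6, 2].

Step 1: column multipliers v_i = (∏_{j≠i}(α_i − α_j))^{−1} mod 11.
  i = 1 (α = 7): (7−2)(7−10)(7−9)(7−8) = 5·(−3)·(−2)·(−1) = −30 ≡ 3, so v_1 = 3^{−1} = 4 (mod 11).
  i = 2 (α = 2): (2−7)(2−10)(2−9)(2−8) = (−5)·(−8)·(−7)·(−6) = 1680 ≡ 8, so v_2 = 8^{−1} = 7 (mod 11).
  i = 3 (α = 10): (10−7)(10−2)(10−9)(10−8) = 3·8·1·2 = 48 ≡ 4, so v_3 = 4^{−1} = 3 (mod 11).
  i = 4 (α = 9): (9−7)(9−2)(9−10)(9−8) = 2·7·(−1)·1 = −14 ≡ 8, so v_4 = 8^{−1} = 7 (mod 11).
  i = 5 (α = 8): (8−7)(8−2)(8−10)(8−9) = 1·6·(−2)·(−1) = 12 ≡ 1, so v_5 = 1^{−1} = 1 (mod 11).
  v = [4, 7, 3, 7, 1].
Step 2: syndromes of r = [9, 3, 10, 6, 2] (all sums mod 11).
  S_0 = Σ v_i r_i = 4·9 + 7·3 + 3·10 + 7·6 + 1·2 = 131 ≡ 10.
  S_1 = Σ v_i α_i r_i = 4·7·9 + 7·2·3 + 3·10·10 + 7·9·6 + 1·8·2 = 988 ≡ 9.
  α_i^2 mod 11 = [5, 4, 1, 4, 9].
  S_2 = Σ v_i α_i^2 r_i = 4·5·9 + 7·4·3 + 3·1·10 + 7·4·6 + 1·9·2 = 480 ≡ 7.
  S = (10, 9, 7) ≠ 0, so r is not a codeword (an error is present).
Step 3: locate the error. For a single error e at position i, S_ℓ = v_i·e·α_i^ℓ, so α_err = S_1/S_0.
  S_0^{−1} = 10^{−1} = 10 (mod 11), so α_err = 9·10 = 90 ≡ 2 = α_2. Error position i = 2.
  Consistency check: S_2/S_1 = 7·5 = 35 ≡ 2 = α_err ✓ (single-error assumption holds).
Step 4: error magnitude e = S_0/v_2 = S_0·∏_{j≠2}(α_2 − α_j) = 10·8 = 80 ≡ 3 (mod 11).
Step 5: correct position 2: c_2 = r_2 − e = 3 − 3 ≡ 0 (mod 11). Hence c = [9, 0, 10, 6, 2].
  Check: interpolating c through the α_i gives m(x) = 3 + 4·x (degree < 2) with m(α_i) = c_i for every i, so c is indeed a codeword.


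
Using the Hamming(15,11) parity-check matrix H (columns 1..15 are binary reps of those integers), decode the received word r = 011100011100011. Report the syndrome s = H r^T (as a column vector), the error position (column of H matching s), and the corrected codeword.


s = (1, 1, 1, 1)^T, error position = 15, corrected codeword c = 011100011100010

Compute s = H r^T mod 2 one row at a time:
  s_1 = 1 + 1 + 1 + 0 + 0 + 0 + 1 + 1 = 5 ≡ 1 (mod 2).
  s_2 = 1 + 0 + 0 + 0 + 0 + 0 + 1 + 1 = 3 ≡ 1 (mod 2).
  s_3 = 1 + 1 + 0 + 0 + 1 + 0 + 1 + 1 = 5 ≡ 1 (mod 2).
  s_4 = 0 + 1 + 0 + 0 + 1 + 0 + 0 + 1 = 3 ≡ 1 (mod 2).
s = (1, 1, 1, 1)^T — this equals column 15 of H (binary 1111), so error is at position 15.
Correct: flip bit 15 of r = 011100011100011 to get c = 011100011100010.


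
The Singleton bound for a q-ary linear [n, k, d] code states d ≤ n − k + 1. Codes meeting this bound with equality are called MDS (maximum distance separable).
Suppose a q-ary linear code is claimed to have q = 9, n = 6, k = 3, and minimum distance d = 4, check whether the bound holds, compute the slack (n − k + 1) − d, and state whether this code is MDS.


Singleton RHS = n − k + 1 = 4, slack = 0, bound satisfied, MDS.

Singleton bound: d ≤ n − k + 1.
Here n = 6, k = 3, so n − k + 1 = 4.
Given d = 4, check d ≤ 4: YES.
Slack = (n − k + 1) − d = 0.
The code is MDS (slack = 0).
Description: the claimed parameters are [6, 3, 4]_9; such a code would be MDS (meets Singleton bound).


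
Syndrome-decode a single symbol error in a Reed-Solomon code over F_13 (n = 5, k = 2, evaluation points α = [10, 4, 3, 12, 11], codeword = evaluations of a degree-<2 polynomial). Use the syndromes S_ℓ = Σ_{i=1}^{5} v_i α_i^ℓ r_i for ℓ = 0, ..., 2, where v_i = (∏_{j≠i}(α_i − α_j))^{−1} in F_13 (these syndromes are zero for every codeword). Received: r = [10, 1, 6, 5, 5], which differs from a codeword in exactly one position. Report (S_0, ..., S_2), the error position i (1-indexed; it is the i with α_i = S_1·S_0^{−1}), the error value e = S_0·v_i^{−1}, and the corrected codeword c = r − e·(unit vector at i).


S = (5, 8, 5), error at position 4, error magnitude e = 5, c = [10, 1, 6, 0, 5].

Step 1: column multipliers v_i = (∏_{j≠i}(α_i − α_j))^{−1} mod 13.
  i = 1 (α = 10): (10−4)(10−3)(10−12)(10−11) = 6·7·(−2)·(−1) = 84 ≡ 6, so v_1 = 6^{−1} = 11 (mod 13).
  i = 2 (α = 4): (4−10)(4−3)(4−12)(4−11) = (−6)·1·(−8)·(−7) = −336 ≡ 2, so v_2 = 2^{−1} = 7 (mod 13).
  i = 3 (α = 3): (3−10)(3−4)(3−12)(3−11) = (−7)·(−1)·(−9)·(−8) = 504 ≡ 10, so v_3 = 10^{−1} = 4 (mod 13).
  i = 4 (α = 12): (12−10)(12−4)(12−3)(12−11) = 2·8·9·1 = 144 ≡ 1, so v_4 = 1^{−1} = 1 (mod 13).
  i = 5 (α = 11): (11−10)(11−4)(11−3)(11−12) = 1·7·8·(−1) = −56 ≡ 9, so v_5 = 9^{−1} = 3 (mod 13).
  v = [11, 7, 4, 1, 3].
Step 2: syndromes of r = [10, 1, 6, 5, 5] (all sums mod 13).
  S_0 = Σ v_i r_i = 11·10 + 7·1 + 4·6 + 1·5 + 3·5 = 161 ≡ 5.
  S_1 = Σ v_i α_i r_i = 11·10·10 + 7·4·1 + 4·3·6 + 1·12·5 + 3·11·5 = 1425 ≡ 8.
  α_i^2 mod 13 = [9, 3, 9, 1, 4].
  S_2 = Σ v_i α_i^2 r_i = 11·9·10 + 7·3·1 + 4·9·6 + 1·1·5 + 3·4·5 = 1292 ≡ 5.
  S = (5, 8, 5) ≠ 0, so r is not a codeword (an error is present).
Step 3: locate the error. For a single error e at position i, S_ℓ = v_i·e·α_i^ℓ, so α_err = S_1/S_0.
  S_0^{−1} = 5^{−1} = 8 (mod 13), so α_err = 8·8 = 64 ≡ 12 = α_4. Error position i = 4.
  Consistency check: S_2/S_1 = 5·5 = 25 ≡ 12 = α_err ✓ (single-error assumption holds).
Step 4: error magnitude e = S_0/v_4 = S_0·∏_{j≠4}(α_4 − α_j) = 5·1 = 5 ≡ 5 (mod 13).
Step 5: correct position 4: c_4 = r_4 − e = 5 − 5 ≡ 0 (mod 13). Hence c = [10, 1, 6, 0, 5].
  Check: interpolating c through the α_i gives m(x) = 8 + 8·x (degree < 2) with m(α_i) = c_i for every i, so c is indeed a codeword.


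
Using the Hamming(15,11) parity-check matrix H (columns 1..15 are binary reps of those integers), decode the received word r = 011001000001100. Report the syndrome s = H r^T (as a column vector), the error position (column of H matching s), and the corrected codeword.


s = (0, 1, 1, 0)^T, error position = 6, corrected codeword c = 011000000001100

Compute s = H r^T mod 2 one row at a time:
  s_1 = 0 + 0 + 0 + 0 + 1 + 1 + 0 + 0 = 2 ≡ 0 (mod 2).
  s_2 = 0 + 0 + 1 + 0 + 1 + 1 + 0 + 0 = 3 ≡ 1 (mod 2).
  s_3 = 1 + 1 + 1 + 0 + 0 + 0 + 0 + 0 = 3 ≡ 1 (mod 2).
  s_4 = 0 + 1 + 0 + 0 + 0 + 0 + 1 + 0 = 2 ≡ 0 (mod 2).
s = (0, 1, 1, 0)^T — this equals column 6 of H (binary 0110), so error is at position 6.
Correct: flip bit 6 of r = 011001000001100 to get c = 011000000001100.


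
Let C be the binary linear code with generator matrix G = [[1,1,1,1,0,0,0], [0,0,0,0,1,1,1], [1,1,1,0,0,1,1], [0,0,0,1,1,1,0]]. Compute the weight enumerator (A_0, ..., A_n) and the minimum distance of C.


Weight distribution: A_0 = 1, A_1 = 1, A_2 = 3, A_3 = 3, A_4 = 3, A_5 = 3, A_6 = 1, A_7 = 1. Minimum distance d = 1.

Enumerate all 2^4 = 16 messages m ∈ F_2^4.
For each, compute codeword c = mG in F_2^7, then tally its weight.
  m = 0000 → c = 0000000, weight = 0.
  m = 1000 → c = 1111000, weight = 4.
  m = 0100 → c = 0000111, weight = 3.
  m = 1100 → c = 1111111, weight = 7.
  m = 0010 → c = 1110011, weight = 5.
  m = 1010 → c = 0001011, weight = 3.
  m = 0110 → c = 1110100, weight = 4.
  m = 1110 → c = 0001100, weight = 2.
  m = 0001 → c = 0001110, weight = 3.
  m = 1001 → c = 1110110, weight = 5.
  m = 0101 → c = 0001001, weight = 2.
  m = 1101 → c = 1110001, weight = 4.
  m = 0011 → c = 1111101, weight = 6.
  m = 1011 → c = 0000101, weight = 2.
  m = 0111 → c = 1111010, weight = 5.
  m = 1111 → c = 0000010, weight = 1.
Tally weights:
  weight 0: 1 codewords.
  weight 1: 1 codewords.
  weight 2: 3 codewords.
  weight 3: 3 codewords.
  weight 4: 3 codewords.
  weight 5: 3 codewords.
  weight 6: 1 codewords.
  weight 7: 1 codewords.
Minimum distance d = smallest w > 0 with A_w > 0 = 1.
Sanity: Σ A_w = 16 = 2^4 = 16 ✓.


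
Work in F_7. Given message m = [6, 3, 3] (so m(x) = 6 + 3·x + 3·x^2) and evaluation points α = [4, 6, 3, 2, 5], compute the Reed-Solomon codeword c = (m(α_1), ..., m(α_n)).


c = [3, 6, 0, 3, 5]

Message polynomial: m(x) = 6 + 3·x + 3·x^2 (mod 7).
For each evaluation point α_i, compute m(α_i) mod 7:
  α_1 = 4: Horner steps 3 → 1 → 3, so m(4) = 3.
  α_2 = 6: Horner steps 3 → 0 → 6, so m(6) = 6.
  α_3 = 3: Horner steps 3 → 5 → 0, so m(3) = 0.
  α_4 = 2: Horner steps 3 → 2 → 3, so m(2) = 3.
  α_5 = 5: Horner steps 3 → 4 → 5, so m(5) = 5.
Codeword c = [3, 6, 0, 3, 5] ∈ F_7^5.


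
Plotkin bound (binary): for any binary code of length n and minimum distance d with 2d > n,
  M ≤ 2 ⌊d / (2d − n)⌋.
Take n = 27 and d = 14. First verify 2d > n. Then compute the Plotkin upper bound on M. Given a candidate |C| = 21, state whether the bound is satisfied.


Plotkin bound M ≤ 28; given |C| = 21 ≤ bound (satisfied).

Check applicability: 2d = 28, n = 27.
2d − n = 1 > 0, so Plotkin applies.
Compute d/(2d−n) = 14/1 ≈ 14.0000.
⌊d/(2d−n)⌋ = 14.
Plotkin bound: M ≤ 2·14 = 28.
Given |C| = 21, check: satisfied.
This |C| is below the Plotkin bound.


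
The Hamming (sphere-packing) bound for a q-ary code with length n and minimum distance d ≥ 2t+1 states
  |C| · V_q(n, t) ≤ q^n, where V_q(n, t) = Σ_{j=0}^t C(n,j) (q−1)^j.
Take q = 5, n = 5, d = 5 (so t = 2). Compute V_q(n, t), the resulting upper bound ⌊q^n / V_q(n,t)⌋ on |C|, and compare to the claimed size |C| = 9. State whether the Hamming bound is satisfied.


V_q(n, t) = 181, q^n = 3125, Hamming bound = 17, |C| = 9 ≤ bound (satisfied).

Step 1: Compute V_q(n, t) = Σ_{j=0}^2 C(n, j) (q−1)^j.
  j = 0: C(5,0)·(4)^0 = 1·1 = 1.
  j = 1: C(5,1)·(4)^1 = 5·4 = 20.
  j = 2: C(5,2)·(4)^2 = 10·16 = 160.
  V_q(n, t) = 1 + 20 + 160 = 181.
Step 2: q^n = 5^5 = 3125.
Step 3: Hamming bound ⌊q^n / V_q(n,t)⌋ = ⌊3125/181⌋ = 17.
Step 4: Compare |C| = 9 to 17: satisfied.
The claimed |C| lies below the Hamming bound.


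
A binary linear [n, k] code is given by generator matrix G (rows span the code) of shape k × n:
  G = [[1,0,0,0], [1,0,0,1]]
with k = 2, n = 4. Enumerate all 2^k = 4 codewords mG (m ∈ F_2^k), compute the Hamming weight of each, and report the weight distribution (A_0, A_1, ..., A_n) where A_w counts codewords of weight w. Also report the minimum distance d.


Weight distribution: A_0 = 1, A_1 = 2, A_2 = 1. Minimum distance d = 1.

Enumerate all 2^2 = 4 messages m ∈ F_2^2.
For each, compute codeword c = mG in F_2^4, then tally its weight.
  m = 00 → c = 0000, weight = 0.
  m = 10 → c = 1000, weight = 1.
  m = 01 → c = 1001, weight = 2.
  m = 11 → c = 0001, weight = 1.
Tally weights:
  weight 0: 1 codewords.
  weight 1: 2 codewords.
  weight 2: 1 codewords.
Minimum distance d = smallest w > 0 with A_w > 0 = 1.
Sanity: Σ A_w = 4 = 2^2 = 4 ✓.


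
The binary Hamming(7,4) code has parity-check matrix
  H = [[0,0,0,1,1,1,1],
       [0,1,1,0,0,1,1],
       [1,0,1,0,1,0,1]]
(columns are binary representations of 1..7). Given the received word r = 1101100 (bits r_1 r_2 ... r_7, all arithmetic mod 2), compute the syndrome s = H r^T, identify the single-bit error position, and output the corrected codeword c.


s = (0, 1, 0)^T, error position = 2, corrected codeword c = 1001100

Compute s = H r^T mod 2 one row at a time:
  s_1 = 1 + 1 + 0 + 0 = 2 ≡ 0 (mod 2).
  s_2 = 1 + 0 + 0 + 0 = 1 ≡ 1 (mod 2).
  s_3 = 1 + 0 + 1 + 0 = 2 ≡ 0 (mod 2).
s = (0, 1, 0)^T — this equals column 2 of H (binary 010), so error is at position 2.
Correct: flip bit 2 of r = 1101100 to get c = 1001100.


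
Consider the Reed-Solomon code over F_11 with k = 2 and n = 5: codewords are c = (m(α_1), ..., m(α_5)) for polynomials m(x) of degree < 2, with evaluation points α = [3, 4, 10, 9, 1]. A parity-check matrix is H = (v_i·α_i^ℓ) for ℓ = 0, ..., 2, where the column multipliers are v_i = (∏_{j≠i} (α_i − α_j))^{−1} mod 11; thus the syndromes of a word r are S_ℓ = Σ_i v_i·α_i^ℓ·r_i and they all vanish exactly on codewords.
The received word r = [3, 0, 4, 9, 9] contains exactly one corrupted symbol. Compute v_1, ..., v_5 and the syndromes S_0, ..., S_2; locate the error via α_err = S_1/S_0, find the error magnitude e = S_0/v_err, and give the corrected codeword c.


S = (1, 9, 4), error at position 4, error magnitude e = 2, c = [3, 0, 4, 7, 9].

Step 1: column multipliers v_i = (∏_{j≠i}(α_i − α_j))^{−1} mod 11.
  i = 1 (α = 3): (3−4)(3−10)(3−9)(3−1) = (−1)·(−7)·(−6)·2 = −84 ≡ 4, so v_1 = 4^{−1} = 3 (mod 11).
  i = 2 (α = 4): (4−3)(4−10)(4−9)(4−1) = 1·(−6)·(−5)·3 = 90 ≡ 2, so v_2 = 2^{−1} = 6 (mod 11).
  i = 3 (α = 10): (10−3)(10−4)(10−9)(10−1) = 7·6·1·9 = 378 ≡ 4, so v_3 = 4^{−1} = 3 (mod 11).
  i = 4 (α = 9): (9−3)(9−4)(9−10)(9−1) = 6·5·(−1)·8 = −240 ≡ 2, so v_4 = 2^{−1} = 6 (mod 11).
  i = 5 (α = 1): (1−3)(1−4)(1−10)(1−9) = (−2)·(−3)·(−9)·(−8) = 432 ≡ 3, so v_5 = 3^{−1} = 4 (mod 11).
  v = [3, 6, 3, 6, 4].
Step 2: syndromes of r = [3, 0, 4, 9, 9] (all sums mod 11).
  S_0 = Σ v_i r_i = 3·3 + 6·0 + 3·4 + 6·9 + 4·9 = 111 ≡ 1.
  S_1 = Σ v_i α_i r_i = 3·3·3 + 6·4·0 + 3·10·4 + 6·9·9 + 4·1·9 = 669 ≡ 9.
  α_i^2 mod 11 = [9, 5, 1, 4, 1].
  S_2 = Σ v_i α_i^2 r_i = 3·9·3 + 6·5·0 + 3·1·4 + 6·4·9 + 4·1·9 = 345 ≡ 4.
  S = (1, 9, 4) ≠ 0, so r is not a codeword (an error is present).
Step 3: locate the error. For a single error e at position i, S_ℓ = v_i·e·α_i^ℓ, so α_err = S_1/S_0.
  S_0^{−1} = 1^{−1} = 1 (mod 11), so α_err = 9·1 = 9 ≡ 9 = α_4. Error position i = 4.
  Consistency check: S_2/S_1 = 4·5 = 20 ≡ 9 = α_err ✓ (single-error assumption holds).
Step 4: error magnitude e = S_0/v_4 = S_0·∏_{j≠4}(α_4 − α_j) = 1·2 = 2 ≡ 2 (mod 11).
Step 5: correct position 4: c_4 = r_4 − e = 9 − 2 ≡ 7 (mod 11). Hence c = [3, 0, 4, 7, 9].
  Check: interpolating c through the α_i gives m(x) = 1 + 8·x (degree < 2) with m(α_i) = c_i for every i, so c is indeed a codeword.
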